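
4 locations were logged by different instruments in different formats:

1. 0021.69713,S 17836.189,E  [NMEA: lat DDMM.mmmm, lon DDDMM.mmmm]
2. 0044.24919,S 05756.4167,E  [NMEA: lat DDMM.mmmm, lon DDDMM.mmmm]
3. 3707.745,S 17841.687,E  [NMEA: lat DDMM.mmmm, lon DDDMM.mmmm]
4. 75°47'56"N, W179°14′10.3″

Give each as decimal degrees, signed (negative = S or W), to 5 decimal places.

1. -0.36162, 178.60315
2. -0.73749, 57.94028
3. -37.12908, 178.69478
4. 75.79889, -179.23619

Point 1:
  Lat: degrees = first 2 digits = 0, minutes = 21.69713; 0 + 21.69713/60 = 0.361619
  S → negative
  Longitude: degrees = first 3 digits = 178, minutes = 36.189; 178 + 36.189/60 = 178.603150
  E → positive
Point 2:
  Lat: degrees = first 2 digits = 0, minutes = 44.24919; 0 + 44.24919/60 = 0.737487
  hemisphere S, so the sign is −
  Longitude: split at 3 digits → 057° and 56.4167′; 57 + 56.4167/60 = 57.940278
  E ⇒ keep positive
Point 3:
  Latitude: degrees = first 2 digits = 37, minutes = 7.745; 37 + 7.745/60 = 37.129083
  S ⇒ negate
  λ: split at 3 digits → 178° and 41.687′; 178 + 41.687/60 = 178.694783
  E ⇒ keep positive
Point 4:
  Latitude: 75 + 47/60 + 56/3600 = 75.798889
  N → positive
  λ: 14′ + 10.3″ = 14.17167′; 179 + 14.17167/60 = 179.236194
  W → negative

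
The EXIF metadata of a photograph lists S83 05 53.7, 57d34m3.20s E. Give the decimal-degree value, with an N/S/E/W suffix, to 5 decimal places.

83.09825° S, 57.56756° E

Lat: 83° + 5/60 + 53.7/3600 = 83 + 0.083333 + 0.014917 = 83.098250
Lon: 34′ + 3.2″ = 34.05333′; 57 + 34.05333/60 = 57.567556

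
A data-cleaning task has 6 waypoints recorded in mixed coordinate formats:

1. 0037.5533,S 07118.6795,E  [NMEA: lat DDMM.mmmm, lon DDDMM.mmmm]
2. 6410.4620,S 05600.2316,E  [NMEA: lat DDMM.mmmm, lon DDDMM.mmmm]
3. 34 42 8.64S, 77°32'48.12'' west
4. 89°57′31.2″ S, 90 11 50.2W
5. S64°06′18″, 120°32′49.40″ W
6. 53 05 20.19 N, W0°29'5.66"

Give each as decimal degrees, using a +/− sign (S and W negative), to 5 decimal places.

1. -0.62589, 71.31133
2. -64.17437, 56.00386
3. -34.70240, -77.54670
4. -89.95867, -90.19728
5. -64.10500, -120.54706
6. 53.08894, -0.48491

Point 1:
  φ: split at 2 digits → 00° and 37.5533′; 0 + 37.5533/60 = 0.625888
  hemisphere S, so the sign is −
  λ: degrees = first 3 digits = 71, minutes = 18.6795; 71 + 18.6795/60 = 71.311325
  E → positive
Point 2:
  Lat: split at 2 digits → 64° and 10.462′; 64 + 10.462/60 = 64.174367
  S ⇒ negate
  Lon: split at 3 digits → 056° and 0.2316′; 56 + 0.2316/60 = 56.003860
  E ⇒ keep positive
Point 3:
  Latitude: 34° + 42/60 + 8.64/3600 = 34 + 0.700000 + 0.002400 = 34.702400
  S ⇒ negate
  λ: 32′ + 48.12″ = 32.80200′; 77 + 32.80200/60 = 77.546700
  W → negative
Point 4:
  Lat: 89 + 57/60 + 31.2/3600 = 89.958667
  hemisphere S, so the sign is −
  Lon: 90° + 11/60 + 50.2/3600 = 90 + 0.183333 + 0.013944 = 90.197278
  W → negative
Point 5:
  Lat: 6′ + 18″ = 6.30000′; 64 + 6.30000/60 = 64.105000
  S ⇒ negate
  Longitude: 120 + 32/60 + 49.4/3600 = 120.547056
  W → negative
Point 6:
  Latitude: 53° + 5/60 + 20.19/3600 = 53 + 0.083333 + 0.005608 = 53.088942
  N → positive
  λ: 0 + 29/60 + 5.66/3600 = 0.484906
  hemisphere W, so the sign is −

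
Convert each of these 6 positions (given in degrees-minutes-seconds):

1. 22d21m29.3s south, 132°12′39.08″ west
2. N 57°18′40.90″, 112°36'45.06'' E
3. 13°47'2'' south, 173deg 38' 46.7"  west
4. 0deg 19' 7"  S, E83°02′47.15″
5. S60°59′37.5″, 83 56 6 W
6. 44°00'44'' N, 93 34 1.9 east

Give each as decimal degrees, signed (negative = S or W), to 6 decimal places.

Point 1:
  Lat: 22° + 21/60 + 29.3/3600 = 22 + 0.350000 + 0.008139 = 22.3581389
  hemisphere S, so the sign is −
  λ: 12′ + 39.08″ = 12.65133′; 132 + 12.65133/60 = 132.2108556
  W ⇒ negate
Point 2:
  Lat: 18′ + 40.9″ = 18.68167′; 57 + 18.68167/60 = 57.3113611
  N → positive
  Longitude: 112° + 36/60 + 45.06/3600 = 112 + 0.600000 + 0.012517 = 112.6125167
  E ⇒ keep positive
Point 3:
  Lat: 13° + 47/60 + 2/3600 = 13 + 0.783333 + 0.000556 = 13.7838889
  S ⇒ negate
  Lon: 173° + 38/60 + 46.7/3600 = 173 + 0.633333 + 0.012972 = 173.6463056
  W → negative
Point 4:
  φ: 0 + 19/60 + 7/3600 = 0.3186111
  S ⇒ negate
  λ: 2′ + 47.15″ = 2.78583′; 83 + 2.78583/60 = 83.0464306
  E → positive
Point 5:
  Lat: 60 + 59/60 + 37.5/3600 = 60.9937500
  S ⇒ negate
  Lon: 56′ + 6″ = 56.10000′; 83 + 56.10000/60 = 83.9350000
  hemisphere W, so the sign is −
Point 6:
  Latitude: 44 + 0/60 + 44/3600 = 44.0122222
  N → positive
  Longitude: 93 + 34/60 + 1.9/3600 = 93.5671944
  E → positive

1. -22.358139, -132.210856
2. 57.311361, 112.612517
3. -13.783889, -173.646306
4. -0.318611, 83.046431
5. -60.993750, -83.935000
6. 44.012222, 93.567194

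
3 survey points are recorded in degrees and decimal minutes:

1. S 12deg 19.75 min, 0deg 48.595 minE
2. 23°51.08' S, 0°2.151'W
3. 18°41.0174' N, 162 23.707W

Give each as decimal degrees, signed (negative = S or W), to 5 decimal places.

1. -12.32917, 0.80992
2. -23.85133, -0.03585
3. 18.68362, -162.39512

Point 1:
  Latitude: 19.75′ = 0.329167°; total 12.329167
  S → negative
  Longitude: 48.595′ = 0.809917°; total 0.809917
  E ⇒ keep positive
Point 2:
  φ: 23 + 51.08/60 = 23.851333
  S → negative
  Longitude: 2.151′ = 0.035850°; total 0.035850
  hemisphere W, so the sign is −
Point 3:
  Latitude: 18 + 41.0174/60 = 18.683623
  N ⇒ keep positive
  λ: 23.707′ = 0.395117°; total 162.395117
  W → negative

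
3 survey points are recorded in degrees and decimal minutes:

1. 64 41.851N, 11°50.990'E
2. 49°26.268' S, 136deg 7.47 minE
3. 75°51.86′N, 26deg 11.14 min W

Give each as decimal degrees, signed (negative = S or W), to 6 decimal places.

Point 1:
  φ: 41.851′ = 0.697517°; total 64.6975167
  N → positive
  Lon: 11 + 50.99/60 = 11.8498333
  E ⇒ keep positive
Point 2:
  Lat: 49 + 26.268/60 = 49.4378000
  hemisphere S, so the sign is −
  Lon: 7.47′ = 0.124500°; total 136.1245000
  E → positive
Point 3:
  Latitude: 51.86′ = 0.864333°; total 75.8643333
  N ⇒ keep positive
  λ: 26 + 11.14/60 = 26.1856667
  W → negative

1. 64.697517, 11.849833
2. -49.437800, 136.124500
3. 75.864333, -26.185667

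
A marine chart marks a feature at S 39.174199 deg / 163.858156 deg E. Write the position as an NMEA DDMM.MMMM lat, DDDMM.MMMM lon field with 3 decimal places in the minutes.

Lat: minutes = (39.174199 − 39) × 60 = 10.45194
Longitude: 163° + 0.858156 × 60 = 163° 51.48936′

3910.452,S / 16351.489,E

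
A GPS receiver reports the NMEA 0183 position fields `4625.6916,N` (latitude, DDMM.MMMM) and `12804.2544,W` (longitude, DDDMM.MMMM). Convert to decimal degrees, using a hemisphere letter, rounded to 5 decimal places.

46.42819° N, 128.07091° W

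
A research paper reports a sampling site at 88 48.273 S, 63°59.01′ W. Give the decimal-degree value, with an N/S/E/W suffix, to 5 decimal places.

88.80455° S, 63.98350° W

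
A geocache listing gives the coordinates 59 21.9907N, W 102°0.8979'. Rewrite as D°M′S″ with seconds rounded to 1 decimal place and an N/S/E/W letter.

59°21′59.4″ N, 102°00′53.9″ W

Latitude: fractional minutes 0.99070 × 60 = 59.442″
Lon: 0.89790′ → 0′ and 0.89790 × 60 = 53.874″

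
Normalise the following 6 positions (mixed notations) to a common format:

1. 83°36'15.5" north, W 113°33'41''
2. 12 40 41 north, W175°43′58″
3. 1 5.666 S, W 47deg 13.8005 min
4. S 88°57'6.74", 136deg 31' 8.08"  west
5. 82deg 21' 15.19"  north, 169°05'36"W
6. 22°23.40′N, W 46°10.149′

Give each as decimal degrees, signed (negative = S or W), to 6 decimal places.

1. 83.604306, -113.561389
2. 12.678056, -175.732778
3. -1.094433, -47.230008
4. -88.951872, -136.518911
5. 82.354219, -169.093333
6. 22.390000, -46.169150

Point 1:
  Lat: 36′ + 15.5″ = 36.25833′; 83 + 36.25833/60 = 83.6043056
  N → positive
  Longitude: 113 + 33/60 + 41/3600 = 113.5613889
  W → negative
Point 2:
  Latitude: 12° + 40/60 + 41/3600 = 12 + 0.666667 + 0.011389 = 12.6780556
  N ⇒ keep positive
  Lon: 175 + 43/60 + 58/3600 = 175.7327778
  hemisphere W, so the sign is −
Point 3:
  φ: 1 + 5.666/60 = 1.0944333
  S ⇒ negate
  Lon: 13.8005′ = 0.230008°; total 47.2300083
  hemisphere W, so the sign is −
Point 4:
  Latitude: 88 + 57/60 + 6.74/3600 = 88.9518722
  S ⇒ negate
  Lon: 136° + 31/60 + 8.08/3600 = 136 + 0.516667 + 0.002244 = 136.5189111
  hemisphere W, so the sign is −
Point 5:
  Lat: 82° + 21/60 + 15.19/3600 = 82 + 0.350000 + 0.004219 = 82.3542194
  N ⇒ keep positive
  λ: 169 + 5/60 + 36/3600 = 169.0933333
  hemisphere W, so the sign is −
Point 6:
  Latitude: 23.4′ = 0.390000°; total 22.3900000
  N → positive
  Longitude: 10.149′ = 0.169150°; total 46.1691500
  hemisphere W, so the sign is −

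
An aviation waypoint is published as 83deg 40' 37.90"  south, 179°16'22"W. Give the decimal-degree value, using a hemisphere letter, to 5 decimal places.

83.67719° S, 179.27278° W

φ: 83° + 40/60 + 37.9/3600 = 83 + 0.666667 + 0.010528 = 83.677194
Longitude: 16′ + 22″ = 16.36667′; 179 + 16.36667/60 = 179.272778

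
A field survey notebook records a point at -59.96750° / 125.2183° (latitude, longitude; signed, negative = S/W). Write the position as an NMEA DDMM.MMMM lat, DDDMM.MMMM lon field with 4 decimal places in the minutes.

5958.0500,S / 12513.0980,E

Latitude is negative → S; |value| = 59.967500
Latitude: fractional part 0.967500 → 58.050000 minutes
Longitude: 125° + 0.218300 × 60 = 125° 13.098000′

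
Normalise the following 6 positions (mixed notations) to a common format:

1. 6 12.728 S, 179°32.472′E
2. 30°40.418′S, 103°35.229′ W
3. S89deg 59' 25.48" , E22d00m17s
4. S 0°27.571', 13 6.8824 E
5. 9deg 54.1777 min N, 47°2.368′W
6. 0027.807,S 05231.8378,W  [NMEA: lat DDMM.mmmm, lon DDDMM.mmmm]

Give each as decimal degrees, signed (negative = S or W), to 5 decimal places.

1. -6.21213, 179.54120
2. -30.67363, -103.58715
3. -89.99041, 22.00472
4. -0.45952, 13.11471
5. 9.90296, -47.03947
6. -0.46345, -52.53063

Point 1:
  φ: 6 + 12.728/60 = 6.212133
  S → negative
  Longitude: 179 + 32.472/60 = 179.541200
  E → positive
Point 2:
  Latitude: 40.418′ = 0.673633°; total 30.673633
  S ⇒ negate
  Longitude: 103 + 35.229/60 = 103.587150
  W → negative
Point 3:
  φ: 89° + 59/60 + 25.48/3600 = 89 + 0.983333 + 0.007078 = 89.990411
  S ⇒ negate
  λ: 22° + 0/60 + 17/3600 = 22 + 0.000000 + 0.004722 = 22.004722
  E → positive
Point 4:
  Lat: 27.571′ = 0.459517°; total 0.459517
  hemisphere S, so the sign is −
  Longitude: 13 + 6.8824/60 = 13.114707
  E → positive
Point 5:
  φ: 54.1777′ = 0.902962°; total 9.902962
  N ⇒ keep positive
  Lon: 47 + 2.368/60 = 47.039467
  hemisphere W, so the sign is −
Point 6:
  Lat: split at 2 digits → 00° and 27.807′; 0 + 27.807/60 = 0.463450
  hemisphere S, so the sign is −
  Longitude: split at 3 digits → 052° and 31.8378′; 52 + 31.8378/60 = 52.530630
  W → negative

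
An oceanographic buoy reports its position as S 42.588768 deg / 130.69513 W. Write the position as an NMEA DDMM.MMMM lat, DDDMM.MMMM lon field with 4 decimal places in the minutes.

φ: 42° + 0.588768 × 60 = 42° 35.326080′
λ: minutes = (130.695130 − 130) × 60 = 41.707800

4235.3261,S / 13041.7078,W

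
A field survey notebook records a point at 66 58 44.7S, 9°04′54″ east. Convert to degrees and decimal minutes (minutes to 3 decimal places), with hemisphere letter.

Latitude: seconds/60 = 0.74500; minutes = 58 + 0.74500 = 58.74500
Lon: seconds/60 = 0.90000; minutes = 4 + 0.90000 = 4.90000

66° 58.745′ S, 9° 4.900′ E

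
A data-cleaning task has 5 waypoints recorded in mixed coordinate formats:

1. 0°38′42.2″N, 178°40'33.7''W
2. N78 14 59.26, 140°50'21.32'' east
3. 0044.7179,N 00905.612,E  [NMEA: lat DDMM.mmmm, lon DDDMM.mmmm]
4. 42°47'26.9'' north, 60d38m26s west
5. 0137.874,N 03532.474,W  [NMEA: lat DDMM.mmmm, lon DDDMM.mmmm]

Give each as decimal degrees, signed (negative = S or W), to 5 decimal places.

Point 1:
  Latitude: 38′ + 42.2″ = 38.70333′; 0 + 38.70333/60 = 0.645056
  N → positive
  λ: 178° + 40/60 + 33.7/3600 = 178 + 0.666667 + 0.009361 = 178.676028
  W → negative
Point 2:
  Lat: 78° + 14/60 + 59.26/3600 = 78 + 0.233333 + 0.016461 = 78.249794
  N → positive
  λ: 140° + 50/60 + 21.32/3600 = 140 + 0.833333 + 0.005922 = 140.839256
  E ⇒ keep positive
Point 3:
  φ: degrees = first 2 digits = 0, minutes = 44.7179; 0 + 44.7179/60 = 0.745298
  N ⇒ keep positive
  Lon: split at 3 digits → 009° and 5.612′; 9 + 5.612/60 = 9.093533
  E ⇒ keep positive
Point 4:
  Latitude: 42° + 47/60 + 26.9/3600 = 42 + 0.783333 + 0.007472 = 42.790806
  N ⇒ keep positive
  λ: 38′ + 26″ = 38.43333′; 60 + 38.43333/60 = 60.640556
  hemisphere W, so the sign is −
Point 5:
  φ: degrees = first 2 digits = 1, minutes = 37.874; 1 + 37.874/60 = 1.631233
  N ⇒ keep positive
  λ: split at 3 digits → 035° and 32.474′; 35 + 32.474/60 = 35.541233
  W ⇒ negate

1. 0.64506, -178.67603
2. 78.24979, 140.83926
3. 0.74530, 9.09353
4. 42.79081, -60.64056
5. 1.63123, -35.54123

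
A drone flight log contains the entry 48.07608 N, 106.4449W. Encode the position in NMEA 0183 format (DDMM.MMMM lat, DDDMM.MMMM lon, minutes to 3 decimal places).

φ: fractional part 0.076080 → 4.56480 minutes
Longitude: minutes = (106.444900 − 106) × 60 = 26.69400

4804.565,N / 10626.694,W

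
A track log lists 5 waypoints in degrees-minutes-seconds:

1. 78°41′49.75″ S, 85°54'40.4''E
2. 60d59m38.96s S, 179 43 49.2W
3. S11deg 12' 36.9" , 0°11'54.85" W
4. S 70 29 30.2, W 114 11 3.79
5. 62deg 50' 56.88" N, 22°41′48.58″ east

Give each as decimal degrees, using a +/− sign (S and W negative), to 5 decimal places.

1. -78.69715, 85.91122
2. -60.99416, -179.73033
3. -11.21025, -0.19857
4. -70.49172, -114.18439
5. 62.84913, 22.69683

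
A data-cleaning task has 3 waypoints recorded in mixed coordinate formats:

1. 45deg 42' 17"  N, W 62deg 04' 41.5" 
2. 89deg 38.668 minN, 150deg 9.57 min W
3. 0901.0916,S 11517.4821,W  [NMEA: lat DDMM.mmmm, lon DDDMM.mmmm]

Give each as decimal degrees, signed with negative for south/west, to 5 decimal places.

1. 45.70472, -62.07819
2. 89.64447, -150.15950
3. -9.01819, -115.29137

Point 1:
  φ: 45° + 42/60 + 17/3600 = 45 + 0.700000 + 0.004722 = 45.704722
  N → positive
  Longitude: 62 + 4/60 + 41.5/3600 = 62.078194
  W → negative
Point 2:
  Latitude: 38.668′ = 0.644467°; total 89.644467
  N ⇒ keep positive
  λ: 150 + 9.57/60 = 150.159500
  W → negative
Point 3:
  Latitude: split at 2 digits → 09° and 1.0916′; 9 + 1.0916/60 = 9.018193
  hemisphere S, so the sign is −
  λ: split at 3 digits → 115° and 17.4821′; 115 + 17.4821/60 = 115.291368
  W ⇒ negate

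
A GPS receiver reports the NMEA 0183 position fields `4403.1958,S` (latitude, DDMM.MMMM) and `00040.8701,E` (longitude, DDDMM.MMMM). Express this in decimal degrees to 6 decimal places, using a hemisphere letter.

φ: split at 2 digits → 44° and 3.1958′; 44 + 3.1958/60 = 44.0532633
λ: degrees = first 3 digits = 0, minutes = 40.8701; 0 + 40.8701/60 = 0.6811683

44.053263° S, 0.681168° E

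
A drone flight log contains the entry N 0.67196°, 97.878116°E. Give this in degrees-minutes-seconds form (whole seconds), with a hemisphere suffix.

0°40′19″ N, 97°52′41″ E

Lat: whole degrees 0; 40.31760′ → 40′ and 19.06″
Longitude: whole degrees 97; 52.68696′ → 52′ and 41.22″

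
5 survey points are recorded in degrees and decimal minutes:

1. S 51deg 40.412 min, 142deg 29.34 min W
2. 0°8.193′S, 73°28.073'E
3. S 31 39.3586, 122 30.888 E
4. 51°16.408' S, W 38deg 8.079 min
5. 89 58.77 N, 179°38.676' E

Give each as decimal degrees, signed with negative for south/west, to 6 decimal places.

1. -51.673533, -142.489000
2. -0.136550, 73.467883
3. -31.655977, 122.514800
4. -51.273467, -38.134650
5. 89.979500, 179.644600

Point 1:
  Lat: 40.412′ = 0.673533°; total 51.6735333
  S → negative
  Longitude: 29.34′ = 0.489000°; total 142.4890000
  W → negative
Point 2:
  Latitude: 8.193′ = 0.136550°; total 0.1365500
  S → negative
  λ: 73 + 28.073/60 = 73.4678833
  E → positive
Point 3:
  φ: 39.3586′ = 0.655977°; total 31.6559767
  S ⇒ negate
  Lon: 30.888′ = 0.514800°; total 122.5148000
  E → positive
Point 4:
  Latitude: 16.408′ = 0.273467°; total 51.2734667
  hemisphere S, so the sign is −
  λ: 38 + 8.079/60 = 38.1346500
  W → negative
Point 5:
  Lat: 58.77′ = 0.979500°; total 89.9795000
  N → positive
  λ: 179 + 38.676/60 = 179.6446000
  E → positive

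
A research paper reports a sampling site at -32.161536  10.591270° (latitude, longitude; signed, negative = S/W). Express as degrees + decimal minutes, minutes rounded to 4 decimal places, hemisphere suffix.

32° 9.6922′ S, 10° 35.4762′ E

Latitude is negative → S; |value| = 32.161536
Lat: 32° + 0.161536 × 60 = 32° 9.692160′
Longitude: 10° + 0.591270 × 60 = 10° 35.476200′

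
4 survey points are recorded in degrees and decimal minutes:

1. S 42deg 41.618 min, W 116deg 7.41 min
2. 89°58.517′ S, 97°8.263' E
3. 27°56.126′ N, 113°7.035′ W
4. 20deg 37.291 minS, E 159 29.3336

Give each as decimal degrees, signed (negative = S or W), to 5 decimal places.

Point 1:
  φ: 42 + 41.618/60 = 42.693633
  hemisphere S, so the sign is −
  Longitude: 116 + 7.41/60 = 116.123500
  W → negative
Point 2:
  Lat: 89 + 58.517/60 = 89.975283
  S → negative
  Lon: 8.263′ = 0.137717°; total 97.137717
  E → positive
Point 3:
  Latitude: 56.126′ = 0.935433°; total 27.935433
  N → positive
  λ: 113 + 7.035/60 = 113.117250
  W → negative
Point 4:
  Latitude: 20 + 37.291/60 = 20.621517
  S ⇒ negate
  λ: 29.3336′ = 0.488893°; total 159.488893
  E → positive

1. -42.69363, -116.12350
2. -89.97528, 97.13772
3. 27.93543, -113.11725
4. -20.62152, 159.48889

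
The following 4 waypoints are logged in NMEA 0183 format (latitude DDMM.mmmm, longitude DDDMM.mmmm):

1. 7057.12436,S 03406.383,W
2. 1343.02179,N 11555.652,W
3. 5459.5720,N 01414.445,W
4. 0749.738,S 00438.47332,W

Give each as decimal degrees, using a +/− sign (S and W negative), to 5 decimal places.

Point 1:
  Latitude: degrees = first 2 digits = 70, minutes = 57.12436; 70 + 57.12436/60 = 70.952073
  S ⇒ negate
  λ: degrees = first 3 digits = 34, minutes = 6.383; 34 + 6.383/60 = 34.106383
  hemisphere W, so the sign is −
Point 2:
  Latitude: split at 2 digits → 13° and 43.02179′; 13 + 43.02179/60 = 13.717030
  N ⇒ keep positive
  Lon: split at 3 digits → 115° and 55.652′; 115 + 55.652/60 = 115.927533
  hemisphere W, so the sign is −
Point 3:
  Lat: split at 2 digits → 54° and 59.572′; 54 + 59.572/60 = 54.992867
  N → positive
  Longitude: degrees = first 3 digits = 14, minutes = 14.445; 14 + 14.445/60 = 14.240750
  W → negative
Point 4:
  Lat: split at 2 digits → 07° and 49.738′; 7 + 49.738/60 = 7.828967
  hemisphere S, so the sign is −
  λ: degrees = first 3 digits = 4, minutes = 38.47332; 4 + 38.47332/60 = 4.641222
  W ⇒ negate

1. -70.95207, -34.10638
2. 13.71703, -115.92753
3. 54.99287, -14.24075
4. -7.82897, -4.64122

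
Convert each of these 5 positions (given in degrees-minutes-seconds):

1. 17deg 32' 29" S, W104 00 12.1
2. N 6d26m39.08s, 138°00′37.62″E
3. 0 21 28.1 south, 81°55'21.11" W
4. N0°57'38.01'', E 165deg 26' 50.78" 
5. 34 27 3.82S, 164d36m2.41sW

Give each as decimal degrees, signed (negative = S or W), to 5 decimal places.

Point 1:
  Lat: 32′ + 29″ = 32.48333′; 17 + 32.48333/60 = 17.541389
  S ⇒ negate
  Lon: 104° + 0/60 + 12.1/3600 = 104 + 0.000000 + 0.003361 = 104.003361
  hemisphere W, so the sign is −
Point 2:
  φ: 6° + 26/60 + 39.08/3600 = 6 + 0.433333 + 0.010856 = 6.444189
  N ⇒ keep positive
  λ: 138° + 0/60 + 37.62/3600 = 138 + 0.000000 + 0.010450 = 138.010450
  E ⇒ keep positive
Point 3:
  φ: 0 + 21/60 + 28.1/3600 = 0.357806
  S ⇒ negate
  Lon: 81° + 55/60 + 21.11/3600 = 81 + 0.916667 + 0.005864 = 81.922531
  hemisphere W, so the sign is −
Point 4:
  Latitude: 0° + 57/60 + 38.01/3600 = 0 + 0.950000 + 0.010558 = 0.960558
  N → positive
  Lon: 26′ + 50.78″ = 26.84633′; 165 + 26.84633/60 = 165.447439
  E ⇒ keep positive
Point 5:
  Lat: 34° + 27/60 + 3.82/3600 = 34 + 0.450000 + 0.001061 = 34.451061
  S ⇒ negate
  λ: 164° + 36/60 + 2.41/3600 = 164 + 0.600000 + 0.000669 = 164.600669
  hemisphere W, so the sign is −

1. -17.54139, -104.00336
2. 6.44419, 138.01045
3. -0.35781, -81.92253
4. 0.96056, 165.44744
5. -34.45106, -164.60067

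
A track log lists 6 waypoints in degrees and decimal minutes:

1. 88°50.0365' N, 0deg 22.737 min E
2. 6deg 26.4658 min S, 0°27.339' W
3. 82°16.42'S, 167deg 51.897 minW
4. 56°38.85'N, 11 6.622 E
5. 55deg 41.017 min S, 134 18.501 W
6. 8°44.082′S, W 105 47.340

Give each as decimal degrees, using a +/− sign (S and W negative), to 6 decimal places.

1. 88.833942, 0.378950
2. -6.441097, -0.455650
3. -82.273667, -167.864950
4. 56.647500, 11.110367
5. -55.683617, -134.308350
6. -8.734700, -105.789000

Point 1:
  Latitude: 88 + 50.0365/60 = 88.8339417
  N → positive
  λ: 22.737′ = 0.378950°; total 0.3789500
  E ⇒ keep positive
Point 2:
  Lat: 26.4658′ = 0.441097°; total 6.4410967
  S → negative
  Longitude: 0 + 27.339/60 = 0.4556500
  hemisphere W, so the sign is −
Point 3:
  Lat: 82 + 16.42/60 = 82.2736667
  hemisphere S, so the sign is −
  λ: 51.897′ = 0.864950°; total 167.8649500
  hemisphere W, so the sign is −
Point 4:
  Latitude: 56 + 38.85/60 = 56.6475000
  N ⇒ keep positive
  Lon: 11 + 6.622/60 = 11.1103667
  E ⇒ keep positive
Point 5:
  Latitude: 41.017′ = 0.683617°; total 55.6836167
  S → negative
  Lon: 134 + 18.501/60 = 134.3083500
  W → negative
Point 6:
  Lat: 8 + 44.082/60 = 8.7347000
  S ⇒ negate
  λ: 47.34′ = 0.789000°; total 105.7890000
  W → negative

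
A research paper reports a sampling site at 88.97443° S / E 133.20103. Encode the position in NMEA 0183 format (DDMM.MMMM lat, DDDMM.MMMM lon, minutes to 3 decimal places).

φ: 88° + 0.974430 × 60 = 88° 58.46580′
Longitude: minutes = (133.201030 − 133) × 60 = 12.06180

8858.466,S / 13312.062,E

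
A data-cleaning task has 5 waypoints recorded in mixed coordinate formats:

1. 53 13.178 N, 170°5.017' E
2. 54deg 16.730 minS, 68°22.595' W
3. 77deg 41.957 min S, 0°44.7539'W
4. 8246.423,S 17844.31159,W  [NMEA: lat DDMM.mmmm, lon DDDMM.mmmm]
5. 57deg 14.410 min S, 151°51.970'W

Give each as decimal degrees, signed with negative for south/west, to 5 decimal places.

Point 1:
  φ: 53 + 13.178/60 = 53.219633
  N ⇒ keep positive
  Longitude: 5.017′ = 0.083617°; total 170.083617
  E ⇒ keep positive
Point 2:
  Latitude: 54 + 16.73/60 = 54.278833
  hemisphere S, so the sign is −
  Lon: 68 + 22.595/60 = 68.376583
  hemisphere W, so the sign is −
Point 3:
  φ: 41.957′ = 0.699283°; total 77.699283
  S ⇒ negate
  λ: 0 + 44.7539/60 = 0.745898
  W → negative
Point 4:
  φ: degrees = first 2 digits = 82, minutes = 46.423; 82 + 46.423/60 = 82.773717
  S ⇒ negate
  Longitude: degrees = first 3 digits = 178, minutes = 44.31159; 178 + 44.31159/60 = 178.738527
  W → negative
Point 5:
  Lat: 14.41′ = 0.240167°; total 57.240167
  S → negative
  Lon: 51.97′ = 0.866167°; total 151.866167
  W ⇒ negate

1. 53.21963, 170.08362
2. -54.27883, -68.37658
3. -77.69928, -0.74590
4. -82.77372, -178.73853
5. -57.24017, -151.86617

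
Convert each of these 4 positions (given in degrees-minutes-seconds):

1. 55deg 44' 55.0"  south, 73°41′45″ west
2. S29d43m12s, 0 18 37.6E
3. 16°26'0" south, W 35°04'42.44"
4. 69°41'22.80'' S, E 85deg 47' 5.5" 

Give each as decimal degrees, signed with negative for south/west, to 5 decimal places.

Point 1:
  φ: 55 + 44/60 + 55/3600 = 55.748611
  S → negative
  Longitude: 41′ + 45″ = 41.75000′; 73 + 41.75000/60 = 73.695833
  W ⇒ negate
Point 2:
  Lat: 43′ + 12″ = 43.20000′; 29 + 43.20000/60 = 29.720000
  hemisphere S, so the sign is −
  λ: 18′ + 37.6″ = 18.62667′; 0 + 18.62667/60 = 0.310444
  E → positive
Point 3:
  Latitude: 16 + 26/60 + 0/3600 = 16.433333
  S → negative
  λ: 4′ + 42.44″ = 4.70733′; 35 + 4.70733/60 = 35.078456
  W ⇒ negate
Point 4:
  Lat: 69° + 41/60 + 22.8/3600 = 69 + 0.683333 + 0.006333 = 69.689667
  S → negative
  λ: 85° + 47/60 + 5.5/3600 = 85 + 0.783333 + 0.001528 = 85.784861
  E ⇒ keep positive

1. -55.74861, -73.69583
2. -29.72000, 0.31044
3. -16.43333, -35.07846
4. -69.68967, 85.78486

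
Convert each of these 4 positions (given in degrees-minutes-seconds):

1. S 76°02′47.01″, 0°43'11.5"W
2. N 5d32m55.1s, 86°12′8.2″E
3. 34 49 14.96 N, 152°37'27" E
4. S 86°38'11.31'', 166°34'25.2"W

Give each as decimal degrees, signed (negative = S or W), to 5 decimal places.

Point 1:
  Latitude: 76 + 2/60 + 47.01/3600 = 76.046392
  S → negative
  Lon: 0 + 43/60 + 11.5/3600 = 0.719861
  W ⇒ negate
Point 2:
  Lat: 32′ + 55.1″ = 32.91833′; 5 + 32.91833/60 = 5.548639
  N ⇒ keep positive
  λ: 12′ + 8.2″ = 12.13667′; 86 + 12.13667/60 = 86.202278
  E ⇒ keep positive
Point 3:
  Lat: 34 + 49/60 + 14.96/3600 = 34.820822
  N ⇒ keep positive
  Lon: 152 + 37/60 + 27/3600 = 152.624167
  E → positive
Point 4:
  Latitude: 86° + 38/60 + 11.31/3600 = 86 + 0.633333 + 0.003142 = 86.636475
  S → negative
  λ: 166 + 34/60 + 25.2/3600 = 166.573667
  hemisphere W, so the sign is −

1. -76.04639, -0.71986
2. 5.54864, 86.20228
3. 34.82082, 152.62417
4. -86.63648, -166.57367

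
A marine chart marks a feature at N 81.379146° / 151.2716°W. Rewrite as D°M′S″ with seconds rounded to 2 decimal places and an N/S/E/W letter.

81°22′44.93″ N, 151°16′17.76″ W

Latitude: 0.379146 × 60 = 22.74876′ → 22′, remainder × 60 = 44.9256″
Longitude: 0.271600° → 16.29600′; 0.29600 × 60 = 17.7600″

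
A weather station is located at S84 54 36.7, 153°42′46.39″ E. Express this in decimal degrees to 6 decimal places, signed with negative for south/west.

φ: 54′ + 36.7″ = 54.61167′; 84 + 54.61167/60 = 84.9101944
S → negative
Longitude: 42′ + 46.39″ = 42.77317′; 153 + 42.77317/60 = 153.7128861
E → positive

-84.910194, 153.712886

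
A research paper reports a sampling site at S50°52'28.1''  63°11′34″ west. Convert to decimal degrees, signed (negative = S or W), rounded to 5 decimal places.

Lat: 52′ + 28.1″ = 52.46833′; 50 + 52.46833/60 = 50.874472
S → negative
λ: 63° + 11/60 + 34/3600 = 63 + 0.183333 + 0.009444 = 63.192778
W ⇒ negate

-50.87447, -63.19278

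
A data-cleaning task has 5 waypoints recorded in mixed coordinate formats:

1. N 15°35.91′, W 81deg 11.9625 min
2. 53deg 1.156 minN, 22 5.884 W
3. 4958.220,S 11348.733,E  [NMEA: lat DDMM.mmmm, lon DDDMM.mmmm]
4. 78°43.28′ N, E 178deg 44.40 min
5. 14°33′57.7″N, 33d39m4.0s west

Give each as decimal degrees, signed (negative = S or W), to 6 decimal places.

Point 1:
  Lat: 15 + 35.91/60 = 15.5985000
  N → positive
  Longitude: 11.9625′ = 0.199375°; total 81.1993750
  hemisphere W, so the sign is −
Point 2:
  Lat: 1.156′ = 0.019267°; total 53.0192667
  N → positive
  Lon: 22 + 5.884/60 = 22.0980667
  W ⇒ negate
Point 3:
  Lat: split at 2 digits → 49° and 58.22′; 49 + 58.22/60 = 49.9703333
  S ⇒ negate
  Lon: split at 3 digits → 113° and 48.733′; 113 + 48.733/60 = 113.8122167
  E → positive
Point 4:
  Lat: 78 + 43.28/60 = 78.7213333
  N → positive
  Lon: 44.4′ = 0.740000°; total 178.7400000
  E ⇒ keep positive
Point 5:
  Lat: 14 + 33/60 + 57.7/3600 = 14.5660278
  N ⇒ keep positive
  λ: 39′ + 4″ = 39.06667′; 33 + 39.06667/60 = 33.6511111
  W → negative

1. 15.598500, -81.199375
2. 53.019267, -22.098067
3. -49.970333, 113.812217
4. 78.721333, 178.740000
5. 14.566028, -33.651111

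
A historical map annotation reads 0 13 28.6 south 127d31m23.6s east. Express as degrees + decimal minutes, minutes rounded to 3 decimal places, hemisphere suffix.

φ: 13 + 28.6/60 = 13.47667′
λ: 31 + 23.6/60 = 31.39333′

0° 13.477′ S, 127° 31.393′ E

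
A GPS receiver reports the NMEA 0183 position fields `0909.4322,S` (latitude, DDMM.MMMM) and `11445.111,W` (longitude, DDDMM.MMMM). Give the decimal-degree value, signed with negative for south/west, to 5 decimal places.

-9.15720, -114.75185

φ: degrees = first 2 digits = 9, minutes = 9.4322; 9 + 9.4322/60 = 9.157203
S ⇒ negate
λ: split at 3 digits → 114° and 45.111′; 114 + 45.111/60 = 114.751850
W ⇒ negate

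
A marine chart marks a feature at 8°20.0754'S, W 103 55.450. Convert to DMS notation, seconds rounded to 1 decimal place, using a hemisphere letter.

8°20′4.5″ S, 103°55′27.0″ W

Lat: fractional minutes 0.07540 × 60 = 4.524″
Longitude: 55.45000′ → 55′ and 0.45000 × 60 = 27.000″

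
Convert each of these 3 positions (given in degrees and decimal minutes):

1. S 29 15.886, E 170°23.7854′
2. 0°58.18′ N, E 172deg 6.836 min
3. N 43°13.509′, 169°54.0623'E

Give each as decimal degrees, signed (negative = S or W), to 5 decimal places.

Point 1:
  φ: 15.886′ = 0.264767°; total 29.264767
  hemisphere S, so the sign is −
  Longitude: 170 + 23.7854/60 = 170.396423
  E → positive
Point 2:
  φ: 58.18′ = 0.969667°; total 0.969667
  N ⇒ keep positive
  Longitude: 6.836′ = 0.113933°; total 172.113933
  E → positive
Point 3:
  φ: 13.509′ = 0.225150°; total 43.225150
  N → positive
  Lon: 54.0623′ = 0.901038°; total 169.901038
  E ⇒ keep positive

1. -29.26477, 170.39642
2. 0.96967, 172.11393
3. 43.22515, 169.90104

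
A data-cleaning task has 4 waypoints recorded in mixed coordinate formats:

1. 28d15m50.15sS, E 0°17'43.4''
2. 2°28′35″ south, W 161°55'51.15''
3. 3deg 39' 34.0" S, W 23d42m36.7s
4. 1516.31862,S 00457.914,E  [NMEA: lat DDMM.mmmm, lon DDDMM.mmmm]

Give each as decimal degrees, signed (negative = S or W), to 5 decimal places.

1. -28.26393, 0.29539
2. -2.47639, -161.93088
3. -3.65944, -23.71019
4. -15.27198, 4.96523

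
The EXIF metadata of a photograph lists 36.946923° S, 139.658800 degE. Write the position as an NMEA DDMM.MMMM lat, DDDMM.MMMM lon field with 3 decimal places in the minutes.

Lat: minutes = (36.946923 − 36) × 60 = 56.81538
λ: 139° + 0.658800 × 60 = 139° 39.52800′

3656.815,S / 13939.528,E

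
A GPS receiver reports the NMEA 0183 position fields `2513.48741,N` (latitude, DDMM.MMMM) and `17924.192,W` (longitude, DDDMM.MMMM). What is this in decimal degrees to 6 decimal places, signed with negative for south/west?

25.224790, -179.403200

Lat: degrees = first 2 digits = 25, minutes = 13.48741; 25 + 13.48741/60 = 25.2247902
N ⇒ keep positive
Lon: split at 3 digits → 179° and 24.192′; 179 + 24.192/60 = 179.4032000
W ⇒ negate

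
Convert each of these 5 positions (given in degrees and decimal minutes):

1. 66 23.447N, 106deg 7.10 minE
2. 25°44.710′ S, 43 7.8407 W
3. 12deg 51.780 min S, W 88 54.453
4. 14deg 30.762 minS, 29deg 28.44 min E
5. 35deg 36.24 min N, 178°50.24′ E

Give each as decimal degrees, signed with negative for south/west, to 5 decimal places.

1. 66.39078, 106.11833
2. -25.74517, -43.13068
3. -12.86300, -88.90755
4. -14.51270, 29.47400
5. 35.60400, 178.83733

Point 1:
  Lat: 66 + 23.447/60 = 66.390783
  N ⇒ keep positive
  λ: 7.1′ = 0.118333°; total 106.118333
  E ⇒ keep positive
Point 2:
  Lat: 44.71′ = 0.745167°; total 25.745167
  S → negative
  Lon: 43 + 7.8407/60 = 43.130678
  hemisphere W, so the sign is −
Point 3:
  Lat: 12 + 51.78/60 = 12.863000
  S ⇒ negate
  Lon: 88 + 54.453/60 = 88.907550
  W → negative
Point 4:
  Latitude: 30.762′ = 0.512700°; total 14.512700
  S → negative
  Lon: 29 + 28.44/60 = 29.474000
  E → positive
Point 5:
  φ: 35 + 36.24/60 = 35.604000
  N → positive
  Lon: 178 + 50.24/60 = 178.837333
  E → positive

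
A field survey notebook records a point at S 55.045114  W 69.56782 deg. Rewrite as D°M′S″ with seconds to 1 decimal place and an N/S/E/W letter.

55°02′42.4″ S, 69°34′4.2″ W

Lat: 0.045114 × 60 = 2.70684′ → 2′, remainder × 60 = 42.410″
λ: whole degrees 69; 34.06920′ → 34′ and 4.152″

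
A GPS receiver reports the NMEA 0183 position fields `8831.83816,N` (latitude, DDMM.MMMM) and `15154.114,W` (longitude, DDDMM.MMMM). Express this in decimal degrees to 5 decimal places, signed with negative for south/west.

φ: degrees = first 2 digits = 88, minutes = 31.83816; 88 + 31.83816/60 = 88.530636
N → positive
λ: split at 3 digits → 151° and 54.114′; 151 + 54.114/60 = 151.901900
W ⇒ negate

88.53064, -151.90190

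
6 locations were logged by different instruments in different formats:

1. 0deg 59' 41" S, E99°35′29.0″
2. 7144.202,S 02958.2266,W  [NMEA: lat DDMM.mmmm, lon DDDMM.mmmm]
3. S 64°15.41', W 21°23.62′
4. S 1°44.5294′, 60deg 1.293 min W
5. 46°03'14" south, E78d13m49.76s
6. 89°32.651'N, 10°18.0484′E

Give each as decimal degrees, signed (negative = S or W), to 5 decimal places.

1. -0.99472, 99.59139
2. -71.73670, -29.97044
3. -64.25683, -21.39367
4. -1.74216, -60.02155
5. -46.05389, 78.23049
6. 89.54418, 10.30081

Point 1:
  Latitude: 0° + 59/60 + 41/3600 = 0 + 0.983333 + 0.011389 = 0.994722
  hemisphere S, so the sign is −
  λ: 99° + 35/60 + 29/3600 = 99 + 0.583333 + 0.008056 = 99.591389
  E ⇒ keep positive
Point 2:
  Lat: degrees = first 2 digits = 71, minutes = 44.202; 71 + 44.202/60 = 71.736700
  hemisphere S, so the sign is −
  λ: degrees = first 3 digits = 29, minutes = 58.2266; 29 + 58.2266/60 = 29.970443
  W → negative
Point 3:
  Lat: 15.41′ = 0.256833°; total 64.256833
  hemisphere S, so the sign is −
  Lon: 23.62′ = 0.393667°; total 21.393667
  W ⇒ negate
Point 4:
  Latitude: 44.5294′ = 0.742157°; total 1.742157
  S → negative
  Lon: 60 + 1.293/60 = 60.021550
  hemisphere W, so the sign is −
Point 5:
  Latitude: 46 + 3/60 + 14/3600 = 46.053889
  hemisphere S, so the sign is −
  Lon: 78° + 13/60 + 49.76/3600 = 78 + 0.216667 + 0.013822 = 78.230489
  E → positive
Point 6:
  Latitude: 32.651′ = 0.544183°; total 89.544183
  N → positive
  λ: 18.0484′ = 0.300807°; total 10.300807
  E → positive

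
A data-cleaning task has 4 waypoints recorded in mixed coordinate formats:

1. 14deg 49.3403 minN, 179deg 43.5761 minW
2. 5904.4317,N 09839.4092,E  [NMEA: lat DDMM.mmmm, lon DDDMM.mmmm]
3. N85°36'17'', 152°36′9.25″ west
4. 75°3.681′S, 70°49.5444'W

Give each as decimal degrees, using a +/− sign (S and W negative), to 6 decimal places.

Point 1:
  Lat: 49.3403′ = 0.822338°; total 14.8223383
  N → positive
  Lon: 179 + 43.5761/60 = 179.7262683
  W ⇒ negate
Point 2:
  Lat: degrees = first 2 digits = 59, minutes = 4.4317; 59 + 4.4317/60 = 59.0738617
  N → positive
  λ: split at 3 digits → 098° and 39.4092′; 98 + 39.4092/60 = 98.6568200
  E → positive
Point 3:
  Lat: 36′ + 17″ = 36.28333′; 85 + 36.28333/60 = 85.6047222
  N → positive
  Longitude: 152° + 36/60 + 9.25/3600 = 152 + 0.600000 + 0.002569 = 152.6025694
  W ⇒ negate
Point 4:
  Latitude: 75 + 3.681/60 = 75.0613500
  S ⇒ negate
  λ: 49.5444′ = 0.825740°; total 70.8257400
  W ⇒ negate

1. 14.822338, -179.726268
2. 59.073862, 98.656820
3. 85.604722, -152.602569
4. -75.061350, -70.825740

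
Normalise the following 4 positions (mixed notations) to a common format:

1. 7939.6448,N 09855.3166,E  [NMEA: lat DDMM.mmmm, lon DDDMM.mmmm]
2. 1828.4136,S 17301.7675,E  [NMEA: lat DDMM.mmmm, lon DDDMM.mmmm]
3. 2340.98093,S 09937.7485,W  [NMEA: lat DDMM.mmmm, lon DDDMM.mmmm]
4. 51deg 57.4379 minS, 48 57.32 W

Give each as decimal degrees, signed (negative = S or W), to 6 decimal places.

Point 1:
  φ: degrees = first 2 digits = 79, minutes = 39.6448; 79 + 39.6448/60 = 79.6607467
  N → positive
  Lon: degrees = first 3 digits = 98, minutes = 55.3166; 98 + 55.3166/60 = 98.9219433
  E ⇒ keep positive
Point 2:
  φ: degrees = first 2 digits = 18, minutes = 28.4136; 18 + 28.4136/60 = 18.4735600
  S → negative
  Lon: degrees = first 3 digits = 173, minutes = 1.7675; 173 + 1.7675/60 = 173.0294583
  E → positive
Point 3:
  φ: split at 2 digits → 23° and 40.98093′; 23 + 40.98093/60 = 23.6830155
  S ⇒ negate
  Longitude: split at 3 digits → 099° and 37.7485′; 99 + 37.7485/60 = 99.6291417
  W ⇒ negate
Point 4:
  φ: 51 + 57.4379/60 = 51.9572983
  S → negative
  Longitude: 57.32′ = 0.955333°; total 48.9553333
  W ⇒ negate

1. 79.660747, 98.921943
2. -18.473560, 173.029458
3. -23.683016, -99.629142
4. -51.957298, -48.955333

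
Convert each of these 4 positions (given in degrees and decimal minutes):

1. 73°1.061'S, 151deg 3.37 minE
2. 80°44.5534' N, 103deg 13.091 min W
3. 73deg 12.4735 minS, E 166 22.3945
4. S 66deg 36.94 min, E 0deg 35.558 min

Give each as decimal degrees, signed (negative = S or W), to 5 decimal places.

Point 1:
  Latitude: 73 + 1.061/60 = 73.017683
  S ⇒ negate
  Longitude: 3.37′ = 0.056167°; total 151.056167
  E ⇒ keep positive
Point 2:
  Lat: 80 + 44.5534/60 = 80.742557
  N ⇒ keep positive
  Lon: 103 + 13.091/60 = 103.218183
  hemisphere W, so the sign is −
Point 3:
  Lat: 12.4735′ = 0.207892°; total 73.207892
  hemisphere S, so the sign is −
  λ: 166 + 22.3945/60 = 166.373242
  E ⇒ keep positive
Point 4:
  φ: 36.94′ = 0.615667°; total 66.615667
  hemisphere S, so the sign is −
  λ: 35.558′ = 0.592633°; total 0.592633
  E ⇒ keep positive

1. -73.01768, 151.05617
2. 80.74256, -103.21818
3. -73.20789, 166.37324
4. -66.61567, 0.59263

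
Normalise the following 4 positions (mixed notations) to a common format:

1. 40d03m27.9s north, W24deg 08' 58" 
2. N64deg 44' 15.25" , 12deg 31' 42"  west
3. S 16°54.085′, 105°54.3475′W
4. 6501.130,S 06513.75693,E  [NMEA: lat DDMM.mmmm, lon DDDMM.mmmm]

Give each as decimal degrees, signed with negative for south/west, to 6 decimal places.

1. 40.057750, -24.149444
2. 64.737569, -12.528333
3. -16.901417, -105.905792
4. -65.018833, 65.229282

Point 1:
  Lat: 3′ + 27.9″ = 3.46500′; 40 + 3.46500/60 = 40.0577500
  N ⇒ keep positive
  Longitude: 8′ + 58″ = 8.96667′; 24 + 8.96667/60 = 24.1494444
  W → negative
Point 2:
  φ: 64° + 44/60 + 15.25/3600 = 64 + 0.733333 + 0.004236 = 64.7375694
  N ⇒ keep positive
  Longitude: 12 + 31/60 + 42/3600 = 12.5283333
  hemisphere W, so the sign is −
Point 3:
  Lat: 54.085′ = 0.901417°; total 16.9014167
  S ⇒ negate
  λ: 105 + 54.3475/60 = 105.9057917
  hemisphere W, so the sign is −
Point 4:
  Latitude: degrees = first 2 digits = 65, minutes = 1.13; 65 + 1.13/60 = 65.0188333
  S → negative
  λ: split at 3 digits → 065° and 13.75693′; 65 + 13.75693/60 = 65.2292822
  E → positive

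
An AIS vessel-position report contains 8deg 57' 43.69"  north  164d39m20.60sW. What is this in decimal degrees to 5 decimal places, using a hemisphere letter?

Lat: 57′ + 43.69″ = 57.72817′; 8 + 57.72817/60 = 8.962136
λ: 164° + 39/60 + 20.6/3600 = 164 + 0.650000 + 0.005722 = 164.655722

8.96214° N, 164.65572° W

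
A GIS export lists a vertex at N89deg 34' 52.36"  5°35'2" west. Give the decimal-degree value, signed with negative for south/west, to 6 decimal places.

Lat: 34′ + 52.36″ = 34.87267′; 89 + 34.87267/60 = 89.5812111
N ⇒ keep positive
λ: 5 + 35/60 + 2/3600 = 5.5838889
hemisphere W, so the sign is −

89.581211, -5.583889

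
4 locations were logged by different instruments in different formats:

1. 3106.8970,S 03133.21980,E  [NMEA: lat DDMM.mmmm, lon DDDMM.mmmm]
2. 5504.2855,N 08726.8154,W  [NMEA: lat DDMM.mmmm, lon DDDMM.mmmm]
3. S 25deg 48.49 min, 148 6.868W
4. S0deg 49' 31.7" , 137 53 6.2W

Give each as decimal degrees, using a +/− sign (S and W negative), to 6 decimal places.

1. -31.114950, 31.553663
2. 55.071425, -87.446923
3. -25.808167, -148.114467
4. -0.825472, -137.885056

Point 1:
  φ: degrees = first 2 digits = 31, minutes = 6.897; 31 + 6.897/60 = 31.1149500
  S ⇒ negate
  Longitude: degrees = first 3 digits = 31, minutes = 33.2198; 31 + 33.2198/60 = 31.5536633
  E ⇒ keep positive
Point 2:
  Lat: split at 2 digits → 55° and 4.2855′; 55 + 4.2855/60 = 55.0714250
  N → positive
  Longitude: split at 3 digits → 087° and 26.8154′; 87 + 26.8154/60 = 87.4469233
  hemisphere W, so the sign is −
Point 3:
  Latitude: 48.49′ = 0.808167°; total 25.8081667
  hemisphere S, so the sign is −
  Longitude: 6.868′ = 0.114467°; total 148.1144667
  W → negative
Point 4:
  Lat: 0° + 49/60 + 31.7/3600 = 0 + 0.816667 + 0.008806 = 0.8254722
  S → negative
  Lon: 137 + 53/60 + 6.2/3600 = 137.8850556
  W → negative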